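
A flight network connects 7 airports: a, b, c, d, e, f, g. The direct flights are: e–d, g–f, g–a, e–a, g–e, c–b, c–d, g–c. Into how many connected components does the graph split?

1

Starting from a we can reach a, b, c, d, e, f, g. That is one component of size 7.
Total: 1 component.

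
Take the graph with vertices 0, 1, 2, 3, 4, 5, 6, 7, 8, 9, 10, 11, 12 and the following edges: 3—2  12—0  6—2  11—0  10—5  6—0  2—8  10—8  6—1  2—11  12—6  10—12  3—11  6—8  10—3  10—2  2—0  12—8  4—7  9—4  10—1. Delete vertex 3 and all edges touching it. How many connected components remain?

With 3 gone, the remaining components are: {4, 7, 9}; {0, 1, 2, 5, 6, 8, 10, 11, 12}.
That is 2 components.

2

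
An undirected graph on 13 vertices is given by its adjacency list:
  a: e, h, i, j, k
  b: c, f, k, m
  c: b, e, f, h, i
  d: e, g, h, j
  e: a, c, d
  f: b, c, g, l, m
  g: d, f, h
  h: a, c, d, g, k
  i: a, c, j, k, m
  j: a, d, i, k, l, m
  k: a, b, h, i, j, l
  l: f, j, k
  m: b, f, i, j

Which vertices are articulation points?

none

Removing k, for instance, still leaves 1 component. No single vertex removal increases the component count — the graph has no articulation points.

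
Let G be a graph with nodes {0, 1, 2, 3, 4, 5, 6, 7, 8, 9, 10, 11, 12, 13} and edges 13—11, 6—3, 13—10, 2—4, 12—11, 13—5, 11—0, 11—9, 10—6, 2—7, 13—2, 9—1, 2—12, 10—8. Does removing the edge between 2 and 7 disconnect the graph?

Yes

Removing 2—7 leaves no path between 2 and 7: the component count goes from 1 to 2. So it is a bridge.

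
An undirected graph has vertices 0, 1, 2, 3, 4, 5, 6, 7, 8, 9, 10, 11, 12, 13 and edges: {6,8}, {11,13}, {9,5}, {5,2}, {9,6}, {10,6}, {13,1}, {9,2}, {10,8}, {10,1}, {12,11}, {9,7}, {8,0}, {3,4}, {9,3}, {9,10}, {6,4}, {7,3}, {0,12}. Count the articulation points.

1

Removing 9 increases the component count from 1 to 2, so 9 is a cut vertex.
By contrast removing 8 leaves 1 component; it is not a cut vertex. No other vertex is a cut vertex either.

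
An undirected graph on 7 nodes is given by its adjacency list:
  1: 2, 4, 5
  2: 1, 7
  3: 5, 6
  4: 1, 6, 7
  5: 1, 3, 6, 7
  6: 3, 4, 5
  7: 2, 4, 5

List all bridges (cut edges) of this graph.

none

The edges on the cycle 6-5-3-6 are not bridges since each lies on that cycle.
Every edge lies on some cycle, so there are no bridges.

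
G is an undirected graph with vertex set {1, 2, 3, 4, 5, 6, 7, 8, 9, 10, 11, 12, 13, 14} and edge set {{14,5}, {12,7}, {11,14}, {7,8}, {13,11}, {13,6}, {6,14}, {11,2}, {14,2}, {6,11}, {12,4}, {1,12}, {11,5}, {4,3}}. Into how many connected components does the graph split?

9 is isolated — a component by itself.
10 is isolated — a component by itself.
Starting from 1 we can reach 1, 3, 4, 7, 8, 12. That is one component of size 6.
Starting from 2 we can reach 2, 5, 6, 11, 13, 14. That is one component of size 6.
Total: 4 components.

4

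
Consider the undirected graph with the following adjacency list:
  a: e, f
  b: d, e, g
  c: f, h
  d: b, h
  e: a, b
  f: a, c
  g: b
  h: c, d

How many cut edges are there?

1

The edges on the cycle e-b-d-h-c-f-a-e are not bridges since each lies on that cycle.
But removing b-g disconnects b from g — this is a bridge.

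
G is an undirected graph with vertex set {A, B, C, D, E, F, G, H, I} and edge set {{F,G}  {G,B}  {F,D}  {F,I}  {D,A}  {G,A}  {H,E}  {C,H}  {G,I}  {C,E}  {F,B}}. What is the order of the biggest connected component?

6

Starting from C we can reach C, E, H. That is one component of size 3.
Starting from A we can reach A, B, D, F, G, I. That is one component of size 6.
The largest has 6 vertices.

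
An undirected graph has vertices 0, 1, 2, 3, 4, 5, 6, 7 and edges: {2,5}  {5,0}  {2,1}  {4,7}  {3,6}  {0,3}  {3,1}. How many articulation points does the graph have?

Removing 3 increases the component count from 2 to 3, so 3 is a cut vertex.
By contrast removing 7 leaves 2 components; it is not a cut vertex. No other vertex is a cut vertex either.

1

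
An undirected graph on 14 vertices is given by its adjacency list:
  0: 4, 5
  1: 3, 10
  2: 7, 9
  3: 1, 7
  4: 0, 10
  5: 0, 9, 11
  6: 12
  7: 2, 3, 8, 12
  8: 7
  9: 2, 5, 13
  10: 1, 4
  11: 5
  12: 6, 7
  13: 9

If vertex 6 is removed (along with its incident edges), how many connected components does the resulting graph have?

With 6 gone, the remaining components are: {0, 1, 2, 3, 4, 5, 7, 8, 9, 10, 11, 12, 13}.
That is 1 component.

1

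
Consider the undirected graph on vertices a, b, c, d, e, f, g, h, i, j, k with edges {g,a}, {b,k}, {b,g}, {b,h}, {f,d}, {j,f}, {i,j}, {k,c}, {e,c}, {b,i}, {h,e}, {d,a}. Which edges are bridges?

The edges on the cycle b-i-j-f-d-a-g-b are not bridges since each lies on that cycle.
Every edge lies on some cycle, so there are no bridges.

none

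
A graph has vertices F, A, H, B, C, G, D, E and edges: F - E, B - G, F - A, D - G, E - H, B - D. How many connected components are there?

C is isolated — a component by itself.
Starting from B we can reach B, D, G. That is one component of size 3.
Starting from A we can reach A, E, F, H. That is one component of size 4.
Total: 3 components.

3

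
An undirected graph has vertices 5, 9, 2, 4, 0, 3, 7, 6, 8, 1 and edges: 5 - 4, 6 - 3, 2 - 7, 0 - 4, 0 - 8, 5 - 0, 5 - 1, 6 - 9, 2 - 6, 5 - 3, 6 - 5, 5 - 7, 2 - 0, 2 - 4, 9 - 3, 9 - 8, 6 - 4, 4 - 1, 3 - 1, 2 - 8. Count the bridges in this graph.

The edges on the cycle 2-6-5-0-2 are not bridges since each lies on that cycle.
Every edge lies on some cycle, so there are no bridges.

0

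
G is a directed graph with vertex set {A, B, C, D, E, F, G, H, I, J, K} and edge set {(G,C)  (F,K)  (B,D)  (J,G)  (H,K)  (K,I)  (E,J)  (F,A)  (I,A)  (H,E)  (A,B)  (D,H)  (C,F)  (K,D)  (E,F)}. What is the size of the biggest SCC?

11

{A, B, C, D, E, F, G, H, I, J, K} are all mutually reachable — one SCC of size 11.
The largest has 11 vertices.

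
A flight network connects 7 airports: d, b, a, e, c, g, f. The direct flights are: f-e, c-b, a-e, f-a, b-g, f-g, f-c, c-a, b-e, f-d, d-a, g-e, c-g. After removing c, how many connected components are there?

1

With c gone, the remaining components are: {a, b, d, e, f, g}.
That is 1 component.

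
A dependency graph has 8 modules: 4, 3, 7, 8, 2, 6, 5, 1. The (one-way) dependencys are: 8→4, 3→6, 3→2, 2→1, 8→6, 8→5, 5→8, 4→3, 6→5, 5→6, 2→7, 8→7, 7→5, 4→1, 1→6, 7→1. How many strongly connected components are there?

1

{1, 2, 3, 4, 5, 6, 7, 8} are all mutually reachable — one SCC of size 8.
That gives 1 strongly connected component.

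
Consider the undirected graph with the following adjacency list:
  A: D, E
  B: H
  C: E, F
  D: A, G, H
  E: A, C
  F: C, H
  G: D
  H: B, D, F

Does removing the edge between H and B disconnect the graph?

Removing H-B leaves no path between H and B: the component count goes from 1 to 2. So it is a bridge.

Yes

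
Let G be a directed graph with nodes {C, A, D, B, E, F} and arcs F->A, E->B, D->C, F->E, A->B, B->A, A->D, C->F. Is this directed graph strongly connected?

From F we can reach every vertex (A, B, C, D, E, F), and every vertex can reach F (A, B, C, D, E, F). So the whole graph is one strongly connected component.

Yes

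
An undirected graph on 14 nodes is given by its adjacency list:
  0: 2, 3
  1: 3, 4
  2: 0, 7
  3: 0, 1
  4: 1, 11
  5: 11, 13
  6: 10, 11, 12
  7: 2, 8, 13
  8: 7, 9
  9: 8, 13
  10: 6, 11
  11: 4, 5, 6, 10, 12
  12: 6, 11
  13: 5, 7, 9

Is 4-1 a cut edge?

After removing 4-1, the path 4-11-5-13-7-2-0-3-1 still connects them, so the edge is not a bridge.

No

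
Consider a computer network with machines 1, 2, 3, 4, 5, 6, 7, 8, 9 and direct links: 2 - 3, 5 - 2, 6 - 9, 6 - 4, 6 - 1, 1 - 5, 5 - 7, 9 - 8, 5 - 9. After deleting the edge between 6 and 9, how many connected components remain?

1

6 and 9 are still connected via 6-1-5-9, so the component count stays at 1.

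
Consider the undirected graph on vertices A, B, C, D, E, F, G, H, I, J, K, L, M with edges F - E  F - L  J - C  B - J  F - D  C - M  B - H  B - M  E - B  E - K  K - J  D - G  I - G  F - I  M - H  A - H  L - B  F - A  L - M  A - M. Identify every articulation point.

F

Removing F increases the component count from 1 to 2, so F is a cut vertex.
By contrast removing D leaves 1 component; it is not a cut vertex. No other vertex is a cut vertex either.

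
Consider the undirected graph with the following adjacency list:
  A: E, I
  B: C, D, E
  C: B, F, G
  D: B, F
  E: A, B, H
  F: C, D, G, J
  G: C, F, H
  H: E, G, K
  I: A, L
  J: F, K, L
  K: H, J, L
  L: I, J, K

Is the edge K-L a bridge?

After removing K-L, the path K-J-L still connects them, so the edge is not a bridge.

No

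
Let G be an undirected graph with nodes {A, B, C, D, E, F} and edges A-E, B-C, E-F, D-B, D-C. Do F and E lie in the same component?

Yes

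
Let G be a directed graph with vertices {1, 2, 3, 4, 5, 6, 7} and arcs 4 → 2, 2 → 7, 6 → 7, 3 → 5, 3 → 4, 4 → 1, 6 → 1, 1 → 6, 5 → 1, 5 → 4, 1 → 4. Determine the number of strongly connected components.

5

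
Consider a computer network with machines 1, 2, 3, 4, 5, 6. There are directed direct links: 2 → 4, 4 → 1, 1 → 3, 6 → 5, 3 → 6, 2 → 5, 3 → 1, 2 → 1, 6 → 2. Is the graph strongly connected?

There is no directed path from 5 to 6, so the graph is not strongly connected.

No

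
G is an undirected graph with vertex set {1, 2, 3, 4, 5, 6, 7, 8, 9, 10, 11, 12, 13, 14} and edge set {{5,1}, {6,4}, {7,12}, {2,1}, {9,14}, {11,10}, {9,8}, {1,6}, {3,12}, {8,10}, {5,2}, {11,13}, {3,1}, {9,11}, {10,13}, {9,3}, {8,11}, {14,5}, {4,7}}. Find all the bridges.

The edges on the cycle 5-2-1-5 are not bridges since each lies on that cycle.
Every edge lies on some cycle, so there are no bridges.

none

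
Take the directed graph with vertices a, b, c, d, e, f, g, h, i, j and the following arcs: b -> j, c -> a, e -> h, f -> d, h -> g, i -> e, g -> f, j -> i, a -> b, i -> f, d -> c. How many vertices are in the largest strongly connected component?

{a, b, c, d, e, f, g, h, i, j} are all mutually reachable — one SCC of size 10.
The largest has 10 vertices.

10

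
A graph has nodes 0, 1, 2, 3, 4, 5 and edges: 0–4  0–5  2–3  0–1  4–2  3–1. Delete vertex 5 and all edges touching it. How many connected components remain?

With 5 gone, the remaining components are: {0, 1, 2, 3, 4}.
That is 1 component.

1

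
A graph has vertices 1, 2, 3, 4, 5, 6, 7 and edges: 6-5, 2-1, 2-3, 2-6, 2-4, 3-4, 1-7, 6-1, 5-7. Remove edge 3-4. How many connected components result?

1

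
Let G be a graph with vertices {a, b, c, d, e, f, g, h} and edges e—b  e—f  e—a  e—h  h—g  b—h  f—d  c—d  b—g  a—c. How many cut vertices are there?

1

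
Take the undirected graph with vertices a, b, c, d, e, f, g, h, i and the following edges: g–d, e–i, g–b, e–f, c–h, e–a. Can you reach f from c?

No

The component containing c is {c, h}, and f is not in it.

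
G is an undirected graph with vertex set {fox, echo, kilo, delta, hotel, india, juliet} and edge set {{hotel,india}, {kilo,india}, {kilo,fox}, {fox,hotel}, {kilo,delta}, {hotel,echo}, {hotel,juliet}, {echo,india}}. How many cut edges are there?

The edges on the cycle hotel-echo-india-hotel are not bridges since each lies on that cycle.
But removing kilo—delta disconnects kilo from delta; removing juliet—hotel disconnects juliet from hotel — these are bridges.
That makes 2 bridges.

2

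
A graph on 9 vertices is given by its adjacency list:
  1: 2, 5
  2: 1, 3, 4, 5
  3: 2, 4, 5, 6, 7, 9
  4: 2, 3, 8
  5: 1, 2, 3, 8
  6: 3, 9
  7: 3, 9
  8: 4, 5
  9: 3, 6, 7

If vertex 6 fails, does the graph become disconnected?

Deleting 6 leaves 1 component (was 1) (its neighbors 3, 9 remain connected to each other), so 6 is not a cut vertex.

No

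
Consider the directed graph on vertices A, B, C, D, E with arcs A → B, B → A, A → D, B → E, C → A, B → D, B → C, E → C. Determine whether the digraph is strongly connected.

There is no directed path from D to A, so the graph is not strongly connected.

No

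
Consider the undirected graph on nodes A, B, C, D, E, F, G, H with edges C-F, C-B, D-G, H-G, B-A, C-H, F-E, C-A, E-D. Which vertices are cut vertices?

Removing C increases the component count from 1 to 2, so C is a cut vertex.
By contrast removing H leaves 1 component; it is not a cut vertex. No other vertex is a cut vertex either.

C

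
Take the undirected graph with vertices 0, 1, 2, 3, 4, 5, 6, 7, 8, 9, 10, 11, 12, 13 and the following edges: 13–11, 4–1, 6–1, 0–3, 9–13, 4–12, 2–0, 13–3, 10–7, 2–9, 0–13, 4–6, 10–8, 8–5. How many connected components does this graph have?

3

Starting from 1 we can reach 1, 4, 6, 12. That is one component of size 4.
Starting from 5 we can reach 5, 7, 8, 10. That is one component of size 4.
Starting from 0 we can reach 0, 2, 3, 9, 11, 13. That is one component of size 6.
Total: 3 components.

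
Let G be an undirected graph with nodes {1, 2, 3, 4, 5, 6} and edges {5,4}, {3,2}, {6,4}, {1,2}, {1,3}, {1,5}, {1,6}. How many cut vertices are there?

1

Removing 1 increases the component count from 1 to 2, so 1 is a cut vertex.
By contrast removing 2 leaves 1 component; it is not a cut vertex. No other vertex is a cut vertex either.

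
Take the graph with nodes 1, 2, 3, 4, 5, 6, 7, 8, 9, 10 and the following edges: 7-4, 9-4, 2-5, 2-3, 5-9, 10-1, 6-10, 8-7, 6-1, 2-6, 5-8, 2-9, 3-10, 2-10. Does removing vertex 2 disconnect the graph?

Yes

Deleting 2 raises the number of components from 1 to 2, so 2 is a cut vertex.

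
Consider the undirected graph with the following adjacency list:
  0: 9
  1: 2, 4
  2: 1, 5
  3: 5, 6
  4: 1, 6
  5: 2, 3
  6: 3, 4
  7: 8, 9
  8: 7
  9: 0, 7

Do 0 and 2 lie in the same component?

No

The component containing 0 is {0, 7, 8, 9}, and 2 is not in it.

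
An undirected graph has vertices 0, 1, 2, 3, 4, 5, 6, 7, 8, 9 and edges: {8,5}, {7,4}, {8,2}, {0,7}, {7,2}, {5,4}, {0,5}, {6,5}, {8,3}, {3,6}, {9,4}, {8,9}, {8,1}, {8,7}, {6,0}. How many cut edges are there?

The edges on the cycle 8-3-6-0-7-2-8 are not bridges since each lies on that cycle.
But removing 8–1 disconnects 8 from 1 — this is a bridge.

1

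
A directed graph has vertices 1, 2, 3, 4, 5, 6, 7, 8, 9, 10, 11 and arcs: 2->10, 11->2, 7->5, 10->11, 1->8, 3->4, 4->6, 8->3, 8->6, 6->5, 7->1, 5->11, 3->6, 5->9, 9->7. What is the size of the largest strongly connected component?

8

{1, 3, 4, 5, 6, 7, 8, 9} are all mutually reachable — one SCC of size 8.
{2, 10, 11} are all mutually reachable — one SCC of size 3.
The largest has 8 vertices.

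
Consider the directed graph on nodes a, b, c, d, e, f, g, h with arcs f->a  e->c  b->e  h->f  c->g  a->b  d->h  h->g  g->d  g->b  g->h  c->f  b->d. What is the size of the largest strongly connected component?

{a, b, c, d, e, f, g, h} are all mutually reachable — one SCC of size 8.
The largest has 8 vertices.

8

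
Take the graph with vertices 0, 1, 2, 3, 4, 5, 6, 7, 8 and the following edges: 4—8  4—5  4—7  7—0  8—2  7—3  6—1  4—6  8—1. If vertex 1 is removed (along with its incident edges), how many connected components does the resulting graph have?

1

With 1 gone, the remaining components are: {0, 2, 3, 4, 5, 6, 7, 8}.
That is 1 component.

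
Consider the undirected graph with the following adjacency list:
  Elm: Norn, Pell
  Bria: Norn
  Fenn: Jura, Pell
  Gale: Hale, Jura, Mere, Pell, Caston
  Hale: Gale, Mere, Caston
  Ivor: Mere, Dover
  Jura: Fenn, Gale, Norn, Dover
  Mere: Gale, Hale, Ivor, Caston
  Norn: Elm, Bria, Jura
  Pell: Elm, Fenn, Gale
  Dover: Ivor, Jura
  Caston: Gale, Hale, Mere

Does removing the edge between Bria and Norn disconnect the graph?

Yes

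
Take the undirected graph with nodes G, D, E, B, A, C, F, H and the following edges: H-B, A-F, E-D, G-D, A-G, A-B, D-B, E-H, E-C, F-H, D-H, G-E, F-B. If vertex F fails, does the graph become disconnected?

Deleting F leaves 1 component (was 1) (its neighbors A, B, H remain connected to each other), so F is not a cut vertex.

No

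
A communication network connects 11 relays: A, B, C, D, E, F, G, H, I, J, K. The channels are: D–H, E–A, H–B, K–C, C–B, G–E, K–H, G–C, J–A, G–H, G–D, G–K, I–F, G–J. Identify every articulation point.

G

Removing G increases the component count from 2 to 3, so G is a cut vertex.
By contrast removing A leaves 2 components; it is not a cut vertex. No other vertex is a cut vertex either.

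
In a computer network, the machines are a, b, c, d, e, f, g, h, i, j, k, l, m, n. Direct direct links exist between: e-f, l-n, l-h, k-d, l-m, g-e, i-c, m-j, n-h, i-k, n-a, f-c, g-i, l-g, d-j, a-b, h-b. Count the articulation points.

1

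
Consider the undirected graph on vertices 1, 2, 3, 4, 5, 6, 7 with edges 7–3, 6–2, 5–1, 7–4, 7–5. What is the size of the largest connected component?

Starting from 2 we can reach 2, 6. That is one component of size 2.
Starting from 1 we can reach 1, 3, 4, 5, 7. That is one component of size 5.
The largest has 5 vertices.

5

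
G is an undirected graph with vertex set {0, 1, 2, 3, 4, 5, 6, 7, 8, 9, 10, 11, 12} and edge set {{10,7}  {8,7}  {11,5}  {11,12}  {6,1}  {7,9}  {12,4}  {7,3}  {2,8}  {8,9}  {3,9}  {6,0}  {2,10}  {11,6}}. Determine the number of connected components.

Starting from 2 we can reach 2, 3, 7, 8, 9, 10. That is one component of size 6.
Starting from 0 we can reach 0, 1, 4, 5, 6, 11, 12. That is one component of size 7.
Total: 2 components.

2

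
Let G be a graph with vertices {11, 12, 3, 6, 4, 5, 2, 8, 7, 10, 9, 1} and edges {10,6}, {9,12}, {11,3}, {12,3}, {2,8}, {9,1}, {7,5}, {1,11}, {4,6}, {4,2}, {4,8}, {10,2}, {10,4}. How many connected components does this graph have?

3

Starting from 5 we can reach 5, 7. That is one component of size 2.
Starting from 2 we can reach 2, 4, 6, 8, 10. That is one component of size 5.
Starting from 1 we can reach 1, 3, 9, 11, 12. That is one component of size 5.
Total: 3 components.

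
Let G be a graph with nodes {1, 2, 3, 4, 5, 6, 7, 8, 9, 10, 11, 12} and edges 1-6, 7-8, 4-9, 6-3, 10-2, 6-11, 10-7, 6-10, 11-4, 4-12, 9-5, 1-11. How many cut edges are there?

9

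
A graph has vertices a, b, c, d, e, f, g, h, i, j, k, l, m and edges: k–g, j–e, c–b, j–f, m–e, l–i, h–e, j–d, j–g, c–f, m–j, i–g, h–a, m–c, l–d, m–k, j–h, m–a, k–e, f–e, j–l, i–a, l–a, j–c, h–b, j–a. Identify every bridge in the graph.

none

The edges on the cycle j-c-f-j are not bridges since each lies on that cycle.
Every edge lies on some cycle, so there are no bridges.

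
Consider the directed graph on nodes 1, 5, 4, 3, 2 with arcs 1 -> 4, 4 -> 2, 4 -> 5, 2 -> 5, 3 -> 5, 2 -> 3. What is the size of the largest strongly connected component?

1

{2} is an SCC by itself.
{3} is an SCC by itself.
{4} is an SCC by itself.
{5} is an SCC by itself.
{1} is an SCC by itself.
The largest has 1 vertex.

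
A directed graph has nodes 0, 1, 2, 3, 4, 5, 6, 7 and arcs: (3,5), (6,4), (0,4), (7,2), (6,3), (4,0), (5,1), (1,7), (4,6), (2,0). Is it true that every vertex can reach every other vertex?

Yes

From 4 we can reach every vertex (0, 1, 2, 3, 4, 5, 6, 7), and every vertex can reach 4 (0, 1, 2, 3, 4, 5, 6, 7). So the whole graph is one strongly connected component.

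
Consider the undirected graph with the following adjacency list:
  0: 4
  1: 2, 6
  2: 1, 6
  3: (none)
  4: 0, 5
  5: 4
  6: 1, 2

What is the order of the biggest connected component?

3 is isolated — a component by itself.
Starting from 0 we can reach 0, 4, 5. That is one component of size 3.
Starting from 1 we can reach 1, 2, 6. That is one component of size 3.
The largest has 3 vertices.

3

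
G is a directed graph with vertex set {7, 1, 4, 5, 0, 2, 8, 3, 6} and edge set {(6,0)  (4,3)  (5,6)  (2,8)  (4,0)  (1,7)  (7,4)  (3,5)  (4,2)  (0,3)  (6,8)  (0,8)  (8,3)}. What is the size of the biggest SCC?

{0, 3, 5, 6, 8} are all mutually reachable — one SCC of size 5.
{1} is an SCC by itself.
{2} is an SCC by itself.
{7} is an SCC by itself.
{4} is an SCC by itself.
The largest has 5 vertices.

5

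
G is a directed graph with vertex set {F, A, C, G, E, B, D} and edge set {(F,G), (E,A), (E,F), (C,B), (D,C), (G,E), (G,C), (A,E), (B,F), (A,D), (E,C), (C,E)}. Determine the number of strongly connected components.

1

{A, B, C, D, E, F, G} are all mutually reachable — one SCC of size 7.
That gives 1 strongly connected component.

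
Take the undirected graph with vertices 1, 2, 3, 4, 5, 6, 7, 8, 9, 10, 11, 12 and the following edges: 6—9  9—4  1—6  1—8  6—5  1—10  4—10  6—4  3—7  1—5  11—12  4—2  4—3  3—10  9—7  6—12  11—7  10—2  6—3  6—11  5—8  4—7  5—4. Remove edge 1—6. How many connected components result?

1 and 6 are still connected via 1-5-6, so the component count stays at 1.

1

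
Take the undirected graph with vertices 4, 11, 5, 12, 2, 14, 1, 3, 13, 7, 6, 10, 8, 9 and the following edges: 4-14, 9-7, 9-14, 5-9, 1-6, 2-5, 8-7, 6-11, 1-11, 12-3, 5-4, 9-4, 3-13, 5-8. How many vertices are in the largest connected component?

7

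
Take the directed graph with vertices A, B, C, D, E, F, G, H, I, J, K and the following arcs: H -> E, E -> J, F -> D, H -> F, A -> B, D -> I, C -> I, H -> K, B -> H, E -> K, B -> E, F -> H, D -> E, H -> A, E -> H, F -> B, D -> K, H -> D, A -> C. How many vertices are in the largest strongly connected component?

6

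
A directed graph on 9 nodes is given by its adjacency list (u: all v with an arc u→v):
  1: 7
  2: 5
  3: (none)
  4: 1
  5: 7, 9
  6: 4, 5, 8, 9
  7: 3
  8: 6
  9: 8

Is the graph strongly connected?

There is no directed path from 4 to 8, so the graph is not strongly connected.

No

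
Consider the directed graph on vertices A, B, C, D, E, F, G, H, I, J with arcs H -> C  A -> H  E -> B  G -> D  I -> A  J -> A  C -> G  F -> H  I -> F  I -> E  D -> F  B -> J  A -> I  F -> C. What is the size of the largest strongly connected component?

5

{A, B, E, I, J} are all mutually reachable — one SCC of size 5.
{C, D, F, G, H} are all mutually reachable — one SCC of size 5.
The largest has 5 vertices.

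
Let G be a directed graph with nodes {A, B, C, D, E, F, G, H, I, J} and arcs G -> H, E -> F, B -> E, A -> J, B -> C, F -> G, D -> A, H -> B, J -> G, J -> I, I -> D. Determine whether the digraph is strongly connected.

There is no directed path from C to J, so the graph is not strongly connected.

No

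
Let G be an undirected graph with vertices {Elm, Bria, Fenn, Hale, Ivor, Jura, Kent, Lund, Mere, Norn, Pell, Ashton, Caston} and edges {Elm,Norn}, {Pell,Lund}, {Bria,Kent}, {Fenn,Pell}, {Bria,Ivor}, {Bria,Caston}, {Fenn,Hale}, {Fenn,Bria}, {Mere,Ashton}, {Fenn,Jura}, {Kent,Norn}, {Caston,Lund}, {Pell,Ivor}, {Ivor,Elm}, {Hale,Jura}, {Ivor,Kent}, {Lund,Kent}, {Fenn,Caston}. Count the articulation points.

1

Removing Fenn increases the component count from 2 to 3, so Fenn is a cut vertex.
By contrast removing Bria leaves 2 components; it is not a cut vertex. No other vertex is a cut vertex either.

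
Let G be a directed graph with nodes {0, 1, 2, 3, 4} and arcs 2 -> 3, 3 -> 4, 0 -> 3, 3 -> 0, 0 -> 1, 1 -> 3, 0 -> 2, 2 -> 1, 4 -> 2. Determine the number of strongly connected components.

{0, 1, 2, 3, 4} are all mutually reachable — one SCC of size 5.
That gives 1 strongly connected component.

1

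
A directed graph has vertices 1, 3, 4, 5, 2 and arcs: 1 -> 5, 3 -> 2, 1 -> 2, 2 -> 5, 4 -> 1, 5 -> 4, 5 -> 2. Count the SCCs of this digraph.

2

{1, 2, 4, 5} are all mutually reachable — one SCC of size 4.
{3} is an SCC by itself.
That gives 2 strongly connected components.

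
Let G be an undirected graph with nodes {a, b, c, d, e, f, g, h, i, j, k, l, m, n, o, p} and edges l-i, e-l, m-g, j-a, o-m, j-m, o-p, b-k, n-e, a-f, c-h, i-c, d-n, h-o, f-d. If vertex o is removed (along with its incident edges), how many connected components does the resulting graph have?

With o gone, the remaining components are: {p}; {b, k}; {a, c, d, e, f, g, h, i, j, l, m, n}.
That is 3 components.

3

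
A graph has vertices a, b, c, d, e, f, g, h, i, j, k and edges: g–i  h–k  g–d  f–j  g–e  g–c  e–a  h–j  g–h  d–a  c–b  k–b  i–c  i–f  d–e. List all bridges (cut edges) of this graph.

none

The edges on the cycle g-i-f-j-h-g are not bridges since each lies on that cycle.
Every edge lies on some cycle, so there are no bridges.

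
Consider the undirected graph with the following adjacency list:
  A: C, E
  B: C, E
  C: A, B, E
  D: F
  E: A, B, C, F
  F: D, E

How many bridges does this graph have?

The edges on the cycle C-A-E-C are not bridges since each lies on that cycle.
But removing E-F disconnects E from F; removing D-F disconnects D from F — these are bridges.
That makes 2 bridges.

2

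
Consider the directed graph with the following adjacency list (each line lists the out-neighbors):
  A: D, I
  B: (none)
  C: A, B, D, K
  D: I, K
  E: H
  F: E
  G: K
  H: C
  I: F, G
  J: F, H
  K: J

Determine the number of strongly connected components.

{A, C, D, E, F, G, H, I, J, K} are all mutually reachable — one SCC of size 10.
{B} is an SCC by itself.
That gives 2 strongly connected components.

2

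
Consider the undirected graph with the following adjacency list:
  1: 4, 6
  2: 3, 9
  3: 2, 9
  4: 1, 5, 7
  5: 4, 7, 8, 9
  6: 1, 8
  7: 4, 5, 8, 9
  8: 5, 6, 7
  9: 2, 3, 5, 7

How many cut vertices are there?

Removing 9 increases the component count from 1 to 2, so 9 is a cut vertex.
By contrast removing 4 leaves 1 component; it is not a cut vertex. No other vertex is a cut vertex either.

1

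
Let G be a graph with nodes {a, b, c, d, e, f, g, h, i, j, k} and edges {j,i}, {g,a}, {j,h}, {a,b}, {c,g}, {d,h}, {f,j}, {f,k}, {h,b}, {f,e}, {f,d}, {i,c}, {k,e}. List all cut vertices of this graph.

Removing f increases the component count from 1 to 2, so f is a cut vertex.
By contrast removing d leaves 1 component; it is not a cut vertex. No other vertex is a cut vertex either.

f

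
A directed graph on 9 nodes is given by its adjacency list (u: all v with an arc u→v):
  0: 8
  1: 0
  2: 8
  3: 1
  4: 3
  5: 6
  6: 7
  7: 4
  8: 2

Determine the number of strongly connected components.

{2, 8} are all mutually reachable — one SCC of size 2.
{6} is an SCC by itself.
{5} is an SCC by itself.
{4} is an SCC by itself.
{1} is an SCC by itself.
(and 3 more singleton SCCs)
That gives 8 strongly connected components.

8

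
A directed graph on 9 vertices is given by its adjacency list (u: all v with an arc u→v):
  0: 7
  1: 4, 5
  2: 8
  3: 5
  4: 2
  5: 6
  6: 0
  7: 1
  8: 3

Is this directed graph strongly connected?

Yes

From 3 we can reach every vertex (0, 1, 2, 3, 4, 5, 6, 7, 8), and every vertex can reach 3 (0, 1, 2, 3, 4, 5, 6, 7, 8). So the whole graph is one strongly connected component.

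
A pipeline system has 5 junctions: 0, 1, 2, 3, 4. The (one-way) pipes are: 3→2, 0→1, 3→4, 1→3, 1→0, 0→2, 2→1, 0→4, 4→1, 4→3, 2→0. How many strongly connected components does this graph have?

1

{0, 1, 2, 3, 4} are all mutually reachable — one SCC of size 5.
That gives 1 strongly connected component.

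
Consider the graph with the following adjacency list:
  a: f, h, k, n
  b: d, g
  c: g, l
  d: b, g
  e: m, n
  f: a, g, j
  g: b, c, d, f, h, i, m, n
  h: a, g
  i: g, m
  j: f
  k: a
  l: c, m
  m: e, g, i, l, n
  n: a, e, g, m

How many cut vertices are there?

3

Removing a increases the component count from 1 to 2, so a is a cut vertex.
Removing f increases the component count from 1 to 2, so f is a cut vertex.
Removing g increases the component count from 1 to 2, so g is a cut vertex.
By contrast removing i leaves 1 component; it is not a cut vertex. No other vertex is a cut vertex either.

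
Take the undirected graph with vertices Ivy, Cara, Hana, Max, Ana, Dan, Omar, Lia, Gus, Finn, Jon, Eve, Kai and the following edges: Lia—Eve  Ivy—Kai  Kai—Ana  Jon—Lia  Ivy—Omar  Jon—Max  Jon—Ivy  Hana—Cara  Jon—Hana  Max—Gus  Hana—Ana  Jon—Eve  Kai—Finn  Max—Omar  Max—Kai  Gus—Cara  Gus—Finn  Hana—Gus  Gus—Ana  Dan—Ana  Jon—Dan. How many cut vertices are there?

1

Removing Jon increases the component count from 1 to 2, so Jon is a cut vertex.
By contrast removing Max leaves 1 component; it is not a cut vertex. No other vertex is a cut vertex either.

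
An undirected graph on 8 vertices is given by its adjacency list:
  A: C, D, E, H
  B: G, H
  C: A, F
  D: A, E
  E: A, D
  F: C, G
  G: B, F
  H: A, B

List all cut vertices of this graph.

A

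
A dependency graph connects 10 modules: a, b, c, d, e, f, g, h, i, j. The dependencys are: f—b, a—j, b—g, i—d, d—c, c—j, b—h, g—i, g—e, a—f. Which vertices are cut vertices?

b, g

Removing b increases the component count from 1 to 2, so b is a cut vertex.
Removing g increases the component count from 1 to 2, so g is a cut vertex.
By contrast removing a leaves 1 component; it is not a cut vertex. No other vertex is a cut vertex either.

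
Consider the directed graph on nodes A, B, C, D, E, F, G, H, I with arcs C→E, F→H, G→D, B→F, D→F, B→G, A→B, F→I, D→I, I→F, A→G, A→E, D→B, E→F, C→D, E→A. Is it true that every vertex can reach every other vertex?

No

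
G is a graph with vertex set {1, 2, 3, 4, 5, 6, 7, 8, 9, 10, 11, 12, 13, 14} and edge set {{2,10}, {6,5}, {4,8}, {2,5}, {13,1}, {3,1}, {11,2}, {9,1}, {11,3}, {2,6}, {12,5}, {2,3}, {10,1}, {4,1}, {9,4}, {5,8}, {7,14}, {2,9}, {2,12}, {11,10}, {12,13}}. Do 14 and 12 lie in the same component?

The component containing 14 is {7, 14}, and 12 is not in it.

No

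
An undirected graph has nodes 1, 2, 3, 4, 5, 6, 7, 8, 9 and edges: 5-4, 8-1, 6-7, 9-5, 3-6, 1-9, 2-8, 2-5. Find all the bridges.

The edges on the cycle 2-8-1-9-5-2 are not bridges since each lies on that cycle.
But removing 5-4 disconnects 5 from 4; removing 3-6 disconnects 3 from 6; removing 7-6 disconnects 7 from 6 — these are bridges.

3-6, 4-5, 6-7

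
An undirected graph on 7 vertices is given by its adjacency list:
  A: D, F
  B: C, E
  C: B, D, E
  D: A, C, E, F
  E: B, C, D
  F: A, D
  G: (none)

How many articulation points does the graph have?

1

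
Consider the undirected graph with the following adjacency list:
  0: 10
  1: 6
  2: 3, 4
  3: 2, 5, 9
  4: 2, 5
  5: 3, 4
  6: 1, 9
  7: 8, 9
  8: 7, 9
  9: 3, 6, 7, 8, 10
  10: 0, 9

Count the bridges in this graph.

5

The edges on the cycle 9-8-7-9 are not bridges since each lies on that cycle.
But removing 6-1 disconnects 6 from 1; removing 10-9 disconnects 10 from 9; removing 6-9 disconnects 6 from 9; removing 10-0 disconnects 10 from 0 — these are bridges.
In total 5 edges are bridges.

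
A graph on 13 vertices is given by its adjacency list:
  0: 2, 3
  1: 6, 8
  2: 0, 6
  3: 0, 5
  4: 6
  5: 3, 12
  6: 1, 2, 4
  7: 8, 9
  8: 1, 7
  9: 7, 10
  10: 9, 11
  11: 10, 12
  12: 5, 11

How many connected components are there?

1

Starting from 0 we can reach 0, 1, 2, 3, 4, 5, 6, 7, 8, 9, 10, 11, 12. That is one component of size 13.
Total: 1 component.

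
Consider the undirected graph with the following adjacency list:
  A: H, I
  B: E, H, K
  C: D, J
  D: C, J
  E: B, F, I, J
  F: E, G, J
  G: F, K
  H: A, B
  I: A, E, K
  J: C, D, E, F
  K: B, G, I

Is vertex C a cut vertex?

No

Deleting C leaves 1 component (was 1) (its neighbors D, J remain connected to each other), so C is not a cut vertex.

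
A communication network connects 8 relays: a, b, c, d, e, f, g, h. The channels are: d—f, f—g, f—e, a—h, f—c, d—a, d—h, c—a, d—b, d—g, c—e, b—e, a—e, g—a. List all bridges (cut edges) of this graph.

The edges on the cycle f-g-a-c-f are not bridges since each lies on that cycle.
Every edge lies on some cycle, so there are no bridges.

none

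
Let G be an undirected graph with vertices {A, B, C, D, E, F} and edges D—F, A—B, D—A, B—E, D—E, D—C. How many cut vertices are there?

1

Removing D increases the component count from 1 to 3, so D is a cut vertex.
By contrast removing F leaves 1 component; it is not a cut vertex. No other vertex is a cut vertex either.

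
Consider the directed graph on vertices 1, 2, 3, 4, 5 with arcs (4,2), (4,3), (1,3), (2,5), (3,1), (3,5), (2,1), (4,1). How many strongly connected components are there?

4

{1, 3} are all mutually reachable — one SCC of size 2.
{2} is an SCC by itself.
{5} is an SCC by itself.
{4} is an SCC by itself.
That gives 4 strongly connected components.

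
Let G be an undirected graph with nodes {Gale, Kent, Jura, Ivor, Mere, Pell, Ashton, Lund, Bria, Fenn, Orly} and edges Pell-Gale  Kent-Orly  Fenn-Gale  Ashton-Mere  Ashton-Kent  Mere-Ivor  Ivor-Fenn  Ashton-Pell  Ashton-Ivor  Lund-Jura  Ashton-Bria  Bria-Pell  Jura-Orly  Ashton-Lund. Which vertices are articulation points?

Ashton

Removing Ashton increases the component count from 1 to 2, so Ashton is a cut vertex.
By contrast removing Orly leaves 1 component; it is not a cut vertex. No other vertex is a cut vertex either.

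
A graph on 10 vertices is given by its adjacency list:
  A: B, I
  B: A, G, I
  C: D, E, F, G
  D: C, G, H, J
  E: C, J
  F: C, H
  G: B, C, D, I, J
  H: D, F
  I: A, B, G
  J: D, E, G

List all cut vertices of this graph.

G

Removing G increases the component count from 1 to 2, so G is a cut vertex.
By contrast removing J leaves 1 component; it is not a cut vertex. No other vertex is a cut vertex either.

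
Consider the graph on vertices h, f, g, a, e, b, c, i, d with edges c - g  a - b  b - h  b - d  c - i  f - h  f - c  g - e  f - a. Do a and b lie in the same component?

Yes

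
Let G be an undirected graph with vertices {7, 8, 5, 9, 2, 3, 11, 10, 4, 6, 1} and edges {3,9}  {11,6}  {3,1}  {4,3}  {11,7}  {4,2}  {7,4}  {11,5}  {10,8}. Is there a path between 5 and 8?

The component containing 5 is {1, 2, 3, 4, 5, 6, 7, 9, 11}, and 8 is not in it.

No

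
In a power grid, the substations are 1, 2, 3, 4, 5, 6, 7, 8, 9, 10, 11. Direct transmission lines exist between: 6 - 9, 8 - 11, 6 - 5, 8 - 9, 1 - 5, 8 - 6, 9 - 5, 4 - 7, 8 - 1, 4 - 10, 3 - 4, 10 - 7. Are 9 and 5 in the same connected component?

From 9 we can reach 1, 5, 6, 8, 9, 11, which includes 5.

Yes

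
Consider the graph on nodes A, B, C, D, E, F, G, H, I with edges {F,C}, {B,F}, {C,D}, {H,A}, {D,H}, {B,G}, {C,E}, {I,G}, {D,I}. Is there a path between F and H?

From F we can reach A, B, C, D, E, F, G, H, I, which includes H.

Yes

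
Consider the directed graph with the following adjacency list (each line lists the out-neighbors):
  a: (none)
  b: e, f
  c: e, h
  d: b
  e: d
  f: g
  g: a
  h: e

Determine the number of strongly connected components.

6

{b, d, e} are all mutually reachable — one SCC of size 3.
{a} is an SCC by itself.
{h} is an SCC by itself.
{f} is an SCC by itself.
{g} is an SCC by itself.
(and 1 more singleton SCC)
That gives 6 strongly connected components.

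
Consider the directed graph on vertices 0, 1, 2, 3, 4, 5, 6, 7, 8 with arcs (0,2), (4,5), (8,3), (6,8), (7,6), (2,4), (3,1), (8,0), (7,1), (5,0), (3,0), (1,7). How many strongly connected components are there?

2

{1, 3, 6, 7, 8} are all mutually reachable — one SCC of size 5.
{0, 2, 4, 5} are all mutually reachable — one SCC of size 4.
That gives 2 strongly connected components.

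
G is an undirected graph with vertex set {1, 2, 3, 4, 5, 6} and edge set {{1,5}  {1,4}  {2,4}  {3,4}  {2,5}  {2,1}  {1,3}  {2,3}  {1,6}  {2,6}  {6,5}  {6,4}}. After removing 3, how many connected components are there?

1

With 3 gone, the remaining components are: {1, 2, 4, 5, 6}.
That is 1 component.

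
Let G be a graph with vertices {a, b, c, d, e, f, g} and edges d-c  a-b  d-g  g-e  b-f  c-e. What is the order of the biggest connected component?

4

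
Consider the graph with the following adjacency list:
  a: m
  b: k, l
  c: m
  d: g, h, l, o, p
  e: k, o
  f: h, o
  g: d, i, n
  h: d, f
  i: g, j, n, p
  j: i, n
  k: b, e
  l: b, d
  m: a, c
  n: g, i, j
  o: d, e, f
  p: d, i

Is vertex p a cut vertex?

No

Deleting p leaves 2 components (was 2), so p is not a cut vertex.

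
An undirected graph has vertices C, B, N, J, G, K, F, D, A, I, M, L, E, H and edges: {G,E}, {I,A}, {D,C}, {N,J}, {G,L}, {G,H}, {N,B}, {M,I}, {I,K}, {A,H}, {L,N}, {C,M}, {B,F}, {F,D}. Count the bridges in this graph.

3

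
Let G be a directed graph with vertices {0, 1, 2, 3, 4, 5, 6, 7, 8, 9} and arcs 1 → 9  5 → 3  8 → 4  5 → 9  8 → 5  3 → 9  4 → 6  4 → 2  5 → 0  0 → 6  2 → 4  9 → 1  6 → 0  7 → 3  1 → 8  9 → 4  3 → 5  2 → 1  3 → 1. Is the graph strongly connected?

There is no directed path from 5 to 7, so the graph is not strongly connected.

No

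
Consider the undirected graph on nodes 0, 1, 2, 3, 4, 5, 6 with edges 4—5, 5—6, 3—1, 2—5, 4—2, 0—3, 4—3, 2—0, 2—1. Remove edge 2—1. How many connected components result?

2 and 1 are still connected via 2-4-3-1, so the component count stays at 1.

1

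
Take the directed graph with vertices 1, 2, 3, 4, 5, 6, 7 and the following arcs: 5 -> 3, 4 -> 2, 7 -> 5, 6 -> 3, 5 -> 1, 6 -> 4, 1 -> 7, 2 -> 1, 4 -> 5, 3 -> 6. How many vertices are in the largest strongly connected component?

7

{1, 2, 3, 4, 5, 6, 7} are all mutually reachable — one SCC of size 7.
The largest has 7 vertices.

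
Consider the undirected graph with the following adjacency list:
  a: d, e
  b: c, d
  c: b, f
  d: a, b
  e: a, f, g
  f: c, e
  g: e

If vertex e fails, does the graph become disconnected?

Deleting e raises the number of components from 1 to 2, so e is a cut vertex.

Yes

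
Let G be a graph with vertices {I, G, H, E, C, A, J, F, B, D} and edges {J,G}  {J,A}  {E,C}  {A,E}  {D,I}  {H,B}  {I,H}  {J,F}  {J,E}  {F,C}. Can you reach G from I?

No

The component containing I is {B, D, H, I}, and G is not in it.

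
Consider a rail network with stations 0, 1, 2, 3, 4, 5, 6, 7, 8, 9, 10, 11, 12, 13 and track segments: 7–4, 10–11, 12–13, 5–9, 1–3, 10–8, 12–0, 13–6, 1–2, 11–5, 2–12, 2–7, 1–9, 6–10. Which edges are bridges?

0-12, 1-3, 10-8, 2-7, 4-7

The edges on the cycle 1-2-12-13-6-10-11-5-9-1 are not bridges since each lies on that cycle.
But removing 2–7 disconnects 2 from 7; removing 8–10 disconnects 8 from 10; removing 12–0 disconnects 12 from 0; removing 7–4 disconnects 7 from 4 — these are bridges.
In total 5 edges are bridges.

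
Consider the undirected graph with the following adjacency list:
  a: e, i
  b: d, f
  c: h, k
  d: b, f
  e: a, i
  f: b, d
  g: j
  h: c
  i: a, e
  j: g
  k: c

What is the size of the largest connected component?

3

Starting from g we can reach g, j. That is one component of size 2.
Starting from a we can reach a, e, i. That is one component of size 3.
Starting from c we can reach c, h, k. That is one component of size 3.
Starting from b we can reach b, d, f. That is one component of size 3.
The largest has 3 vertices.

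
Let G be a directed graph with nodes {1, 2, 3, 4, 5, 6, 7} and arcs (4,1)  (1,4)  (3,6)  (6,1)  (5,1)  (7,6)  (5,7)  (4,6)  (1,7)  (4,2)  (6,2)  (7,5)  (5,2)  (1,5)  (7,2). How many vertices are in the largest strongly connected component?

{1, 4, 5, 6, 7} are all mutually reachable — one SCC of size 5.
{3} is an SCC by itself.
{2} is an SCC by itself.
The largest has 5 vertices.

5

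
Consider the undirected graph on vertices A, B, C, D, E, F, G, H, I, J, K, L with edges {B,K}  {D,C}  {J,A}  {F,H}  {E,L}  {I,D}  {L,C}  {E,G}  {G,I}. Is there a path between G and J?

No

The component containing G is {C, D, E, G, I, L}, and J is not in it.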